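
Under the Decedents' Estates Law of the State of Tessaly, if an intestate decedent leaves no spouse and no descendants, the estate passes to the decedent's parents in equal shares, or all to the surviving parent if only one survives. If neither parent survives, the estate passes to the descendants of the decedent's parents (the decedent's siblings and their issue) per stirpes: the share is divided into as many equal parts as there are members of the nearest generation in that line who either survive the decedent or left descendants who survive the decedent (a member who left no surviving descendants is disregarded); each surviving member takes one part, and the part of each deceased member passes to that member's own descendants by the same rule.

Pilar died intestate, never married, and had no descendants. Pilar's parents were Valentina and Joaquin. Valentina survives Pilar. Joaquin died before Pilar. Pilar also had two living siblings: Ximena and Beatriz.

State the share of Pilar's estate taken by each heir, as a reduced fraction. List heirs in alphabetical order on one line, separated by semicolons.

Only one parent, Valentina, survives, so Valentina takes the entire estate. The siblings take nothing because a surviving parent has priority.

Valentina 1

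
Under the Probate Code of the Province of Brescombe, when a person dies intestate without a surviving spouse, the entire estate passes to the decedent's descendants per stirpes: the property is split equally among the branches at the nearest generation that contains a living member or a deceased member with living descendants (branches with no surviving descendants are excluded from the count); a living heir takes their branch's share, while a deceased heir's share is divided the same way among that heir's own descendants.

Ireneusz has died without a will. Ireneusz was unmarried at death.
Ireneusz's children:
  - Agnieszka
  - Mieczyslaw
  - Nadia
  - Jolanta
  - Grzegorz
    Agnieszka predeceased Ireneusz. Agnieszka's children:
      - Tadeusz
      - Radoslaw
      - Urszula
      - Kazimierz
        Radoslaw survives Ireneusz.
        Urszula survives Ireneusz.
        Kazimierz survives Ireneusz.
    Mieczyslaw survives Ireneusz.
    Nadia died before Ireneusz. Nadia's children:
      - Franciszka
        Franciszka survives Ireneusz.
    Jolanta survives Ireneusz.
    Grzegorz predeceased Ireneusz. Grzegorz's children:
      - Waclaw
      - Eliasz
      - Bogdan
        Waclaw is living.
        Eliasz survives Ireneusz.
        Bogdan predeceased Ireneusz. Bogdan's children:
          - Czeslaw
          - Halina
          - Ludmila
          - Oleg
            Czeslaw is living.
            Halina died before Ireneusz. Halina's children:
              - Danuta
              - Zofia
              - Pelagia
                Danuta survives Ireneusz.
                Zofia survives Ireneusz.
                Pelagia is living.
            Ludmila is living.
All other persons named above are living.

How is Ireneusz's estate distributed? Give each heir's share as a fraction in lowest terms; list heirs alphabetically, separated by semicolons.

There is no surviving spouse, so the entire estate passes to Ireneusz's descendants per stirpes.
The estate is divided into 5 equal shares of 1/5 among Agnieszka, Mieczyslaw, Nadia, Jolanta, Grzegorz.
Agnieszka predeceased; the 1/5 allotted to Agnieszka's branch passes to Agnieszka's issue by representation.
The 1/5 is divided into 4 equal shares of 1/20 among Tadeusz, Radoslaw, Urszula, Kazimierz.
Tadeusz is living and takes 1/20.
Radoslaw is living and takes 1/20.
Urszula is living and takes 1/20.
Kazimierz is living and takes 1/20.
Mieczyslaw is living and takes 1/5.
Nadia predeceased; the 1/5 allotted to Nadia's branch passes to Nadia's issue by representation.
Franciszka is the sole taker at this level and receives the full 1/5.
Jolanta is living and takes 1/5.
Grzegorz predeceased; the 1/5 allotted to Grzegorz's branch passes to Grzegorz's issue by representation.
The 1/5 is divided into 3 equal shares of 1/15 among Waclaw, Eliasz, Bogdan.
Waclaw is living and takes 1/15.
Eliasz is living and takes 1/15.
Bogdan predeceased; the 1/15 allotted to Bogdan's branch passes to Bogdan's issue by representation.
The 1/15 is divided into 4 equal shares of 1/60 among Czeslaw, Halina, Ludmila, Oleg.
Czeslaw is living and takes 1/60.
Halina predeceased; the 1/60 allotted to Halina's branch passes to Halina's issue by representation.
The 1/60 is divided into 3 equal shares of 1/180 among Danuta, Zofia, Pelagia.
Danuta is living and takes 1/180.
Zofia is living and takes 1/180.
Pelagia is living and takes 1/180.
Ludmila is living and takes 1/60.
Oleg is living and takes 1/60.

Czeslaw 1/60; Danuta 1/180; Eliasz 1/15; Franciszka 1/5; Jolanta 1/5; Kazimierz 1/20; Ludmila 1/60; Mieczyslaw 1/5; Oleg 1/60; Pelagia 1/180; Radoslaw 1/20; Tadeusz 1/20; Urszula 1/20; Waclaw 1/15; Zofia 1/180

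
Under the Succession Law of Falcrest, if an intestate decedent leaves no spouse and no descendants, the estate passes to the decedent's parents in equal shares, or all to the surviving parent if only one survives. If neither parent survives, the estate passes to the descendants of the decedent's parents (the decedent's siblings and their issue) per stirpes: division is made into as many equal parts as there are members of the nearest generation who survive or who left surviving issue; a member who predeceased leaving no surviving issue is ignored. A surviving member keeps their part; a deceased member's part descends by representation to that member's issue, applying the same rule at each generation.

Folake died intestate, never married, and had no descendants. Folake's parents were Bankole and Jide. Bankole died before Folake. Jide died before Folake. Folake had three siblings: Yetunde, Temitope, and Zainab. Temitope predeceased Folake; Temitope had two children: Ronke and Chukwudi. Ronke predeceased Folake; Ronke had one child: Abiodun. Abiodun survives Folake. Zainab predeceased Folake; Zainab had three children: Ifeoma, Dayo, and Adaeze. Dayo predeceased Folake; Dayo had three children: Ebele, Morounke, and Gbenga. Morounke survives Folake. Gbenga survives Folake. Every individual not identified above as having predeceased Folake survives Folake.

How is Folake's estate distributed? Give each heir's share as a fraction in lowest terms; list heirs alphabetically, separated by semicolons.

Abiodun 1/6; Adaeze 1/9; Chukwudi 1/6; Ebele 1/27; Gbenga 1/27; Ifeoma 1/9; Morounke 1/27; Yetunde 1/3

Neither parent survives and there are no descendants, so the estate passes to Folake's siblings and their issue per stirpes.
The estate is divided into 3 equal shares of 1/3 among Yetunde, Temitope, Zainab.
Yetunde is living and takes 1/3.
Temitope predeceased; the 1/3 allotted to Temitope's branch passes to Temitope's issue by representation.
The 1/3 is divided into 2 equal shares of 1/6 among Ronke, Chukwudi.
Ronke predeceased; the 1/6 allotted to Ronke's branch passes to Ronke's issue by representation.
Abiodun is the sole taker at this level and receives the full 1/6.
Chukwudi is living and takes 1/6.
Zainab predeceased; the 1/3 allotted to Zainab's branch passes to Zainab's issue by representation.
The 1/3 is divided into 3 equal shares of 1/9 among Ifeoma, Dayo, Adaeze.
Ifeoma is living and takes 1/9.
Dayo predeceased; the 1/9 allotted to Dayo's branch passes to Dayo's issue by representation.
The 1/9 is divided into 3 equal shares of 1/27 among Ebele, Morounke, Gbenga.
Ebele is living and takes 1/27.
Morounke is living and takes 1/27.
Gbenga is living and takes 1/27.
Adaeze is living and takes 1/9.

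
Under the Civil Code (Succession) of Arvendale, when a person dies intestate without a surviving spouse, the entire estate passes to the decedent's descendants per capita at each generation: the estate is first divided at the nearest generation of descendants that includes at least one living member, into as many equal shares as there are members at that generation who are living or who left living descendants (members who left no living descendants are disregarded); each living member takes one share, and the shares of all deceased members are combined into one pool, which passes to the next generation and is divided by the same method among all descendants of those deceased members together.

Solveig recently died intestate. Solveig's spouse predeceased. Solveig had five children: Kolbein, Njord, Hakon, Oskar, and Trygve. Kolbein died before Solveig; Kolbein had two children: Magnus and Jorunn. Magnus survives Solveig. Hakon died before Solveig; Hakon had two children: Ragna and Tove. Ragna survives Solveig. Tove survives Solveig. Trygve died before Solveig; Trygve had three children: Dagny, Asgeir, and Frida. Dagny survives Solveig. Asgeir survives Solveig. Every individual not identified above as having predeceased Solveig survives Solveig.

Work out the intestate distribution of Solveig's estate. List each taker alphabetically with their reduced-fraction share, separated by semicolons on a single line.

Asgeir 3/35; Dagny 3/35; Frida 3/35; Jorunn 3/35; Magnus 3/35; Njord 1/5; Oskar 1/5; Ragna 3/35; Tove 3/35

There is no surviving spouse, so the entire estate passes to Solveig's descendants per capita at each generation.
At generation 1 (Kolbein, Njord, Hakon, Oskar, Trygve) there are 5 shares of (1)/5 = 1/5 each.
Living: Njord and Oskar — each takes 1/5.
Deceased: Kolbein, Hakon, and Trygve. Their combined 3/5 is pooled and carried to generation 2.
At generation 2 (Magnus, Jorunn, Ragna, Tove, Dagny, Asgeir, Frida) there are 7 shares of (3/5)/7 = 3/35 each.
Living: Magnus, Jorunn, Ragna, Tove, Dagny, Asgeir, and Frida — each takes 3/35.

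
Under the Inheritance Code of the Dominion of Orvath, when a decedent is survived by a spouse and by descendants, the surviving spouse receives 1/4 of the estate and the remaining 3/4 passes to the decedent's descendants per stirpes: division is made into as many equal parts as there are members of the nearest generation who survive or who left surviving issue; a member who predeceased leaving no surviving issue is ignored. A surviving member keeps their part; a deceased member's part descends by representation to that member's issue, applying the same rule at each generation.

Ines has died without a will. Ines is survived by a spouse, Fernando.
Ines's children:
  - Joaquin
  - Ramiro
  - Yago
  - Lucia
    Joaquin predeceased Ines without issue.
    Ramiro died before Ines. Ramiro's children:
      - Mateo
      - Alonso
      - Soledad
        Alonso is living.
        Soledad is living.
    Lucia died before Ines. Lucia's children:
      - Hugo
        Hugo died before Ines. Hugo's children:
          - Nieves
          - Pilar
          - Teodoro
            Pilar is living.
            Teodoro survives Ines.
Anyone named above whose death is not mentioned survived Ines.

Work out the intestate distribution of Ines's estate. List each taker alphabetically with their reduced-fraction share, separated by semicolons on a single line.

Alonso 1/12; Fernando 1/4; Mateo 1/12; Nieves 1/12; Pilar 1/12; Soledad 1/12; Teodoro 1/12; Yago 1/4

Fernando, as surviving spouse, takes 1/4.
The remaining 3/4 passes to Ines's descendants per stirpes.
Joaquin left no surviving issue, so that branch lapses and is disregarded.
The 3/4 is divided into 3 equal shares of 1/4 among Ramiro, Yago, Lucia.
Ramiro predeceased; the 1/4 allotted to Ramiro's branch passes to Ramiro's issue by representation.
The 1/4 is divided into 3 equal shares of 1/12 among Mateo, Alonso, Soledad.
Mateo is living and takes 1/12.
Alonso is living and takes 1/12.
Soledad is living and takes 1/12.
Yago is living and takes 1/4.
Lucia predeceased; the 1/4 allotted to Lucia's branch passes to Lucia's issue by representation.
Hugo's line is the sole branch at this level, so the full 1/4 passes to Hugo's issue by representation.
The 1/4 is divided into 3 equal shares of 1/12 among Nieves, Pilar, Teodoro.
Nieves is living and takes 1/12.
Pilar is living and takes 1/12.
Teodoro is living and takes 1/12.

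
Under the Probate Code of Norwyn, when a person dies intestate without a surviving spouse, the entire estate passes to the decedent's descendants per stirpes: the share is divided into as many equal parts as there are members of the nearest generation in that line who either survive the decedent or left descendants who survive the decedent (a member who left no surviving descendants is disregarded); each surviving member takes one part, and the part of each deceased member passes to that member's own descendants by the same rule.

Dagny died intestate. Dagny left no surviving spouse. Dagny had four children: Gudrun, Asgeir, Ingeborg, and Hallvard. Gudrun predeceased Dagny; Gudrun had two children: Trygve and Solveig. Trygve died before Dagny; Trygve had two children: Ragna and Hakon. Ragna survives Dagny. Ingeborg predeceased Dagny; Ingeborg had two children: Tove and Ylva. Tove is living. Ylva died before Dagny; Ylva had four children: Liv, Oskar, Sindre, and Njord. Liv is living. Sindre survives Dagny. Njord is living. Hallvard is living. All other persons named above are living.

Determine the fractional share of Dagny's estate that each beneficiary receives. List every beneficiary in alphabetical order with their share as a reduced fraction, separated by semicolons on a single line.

Asgeir 1/4; Hakon 1/16; Hallvard 1/4; Liv 1/32; Njord 1/32; Oskar 1/32; Ragna 1/16; Sindre 1/32; Solveig 1/8; Tove 1/8

There is no surviving spouse, so the entire estate passes to Dagny's descendants per stirpes.
The estate is divided into 4 equal shares of 1/4 among Gudrun, Asgeir, Ingeborg, Hallvard.
Gudrun predeceased; the 1/4 allotted to Gudrun's branch passes to Gudrun's issue by representation.
The 1/4 is divided into 2 equal shares of 1/8 among Trygve, Solveig.
Trygve predeceased; the 1/8 allotted to Trygve's branch passes to Trygve's issue by representation.
The 1/8 is divided into 2 equal shares of 1/16 among Ragna, Hakon.
Ragna is living and takes 1/16.
Hakon is living and takes 1/16.
Solveig is living and takes 1/8.
Asgeir is living and takes 1/4.
Ingeborg predeceased; the 1/4 allotted to Ingeborg's branch passes to Ingeborg's issue by representation.
The 1/4 is divided into 2 equal shares of 1/8 among Tove, Ylva.
Tove is living and takes 1/8.
Ylva predeceased; the 1/8 allotted to Ylva's branch passes to Ylva's issue by representation.
The 1/8 is divided into 4 equal shares of 1/32 among Liv, Oskar, Sindre, Njord.
Liv is living and takes 1/32.
Oskar is living and takes 1/32.
Sindre is living and takes 1/32.
Njord is living and takes 1/32.
Hallvard is living and takes 1/4.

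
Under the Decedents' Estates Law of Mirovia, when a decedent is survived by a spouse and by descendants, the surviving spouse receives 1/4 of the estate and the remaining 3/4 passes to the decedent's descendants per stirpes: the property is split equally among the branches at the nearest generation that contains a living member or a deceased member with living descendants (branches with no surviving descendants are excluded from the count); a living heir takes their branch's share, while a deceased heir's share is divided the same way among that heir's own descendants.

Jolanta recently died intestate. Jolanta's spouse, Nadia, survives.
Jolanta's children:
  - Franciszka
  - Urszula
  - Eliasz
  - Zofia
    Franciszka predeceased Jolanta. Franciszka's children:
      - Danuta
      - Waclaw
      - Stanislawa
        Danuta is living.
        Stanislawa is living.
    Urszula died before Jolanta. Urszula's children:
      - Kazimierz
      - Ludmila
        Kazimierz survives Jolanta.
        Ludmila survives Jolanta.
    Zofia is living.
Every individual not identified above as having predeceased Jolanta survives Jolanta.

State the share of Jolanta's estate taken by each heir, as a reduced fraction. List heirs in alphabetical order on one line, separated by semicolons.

Nadia, as surviving spouse, takes 1/4.
The remaining 3/4 passes to Jolanta's descendants per stirpes.
The 3/4 is divided into 4 equal shares of 3/16 among Franciszka, Urszula, Eliasz, Zofia.
Franciszka predeceased; the 3/16 allotted to Franciszka's branch passes to Franciszka's issue by representation.
The 3/16 is divided into 3 equal shares of 1/16 among Danuta, Waclaw, Stanislawa.
Danuta is living and takes 1/16.
Waclaw is living and takes 1/16.
Stanislawa is living and takes 1/16.
Urszula predeceased; the 3/16 allotted to Urszula's branch passes to Urszula's issue by representation.
The 3/16 is divided into 2 equal shares of 3/32 among Kazimierz, Ludmila.
Kazimierz is living and takes 3/32.
Ludmila is living and takes 3/32.
Eliasz is living and takes 3/16.
Zofia is living and takes 3/16.

Danuta 1/16; Eliasz 3/16; Kazimierz 3/32; Ludmila 3/32; Nadia 1/4; Stanislawa 1/16; Waclaw 1/16; Zofia 3/16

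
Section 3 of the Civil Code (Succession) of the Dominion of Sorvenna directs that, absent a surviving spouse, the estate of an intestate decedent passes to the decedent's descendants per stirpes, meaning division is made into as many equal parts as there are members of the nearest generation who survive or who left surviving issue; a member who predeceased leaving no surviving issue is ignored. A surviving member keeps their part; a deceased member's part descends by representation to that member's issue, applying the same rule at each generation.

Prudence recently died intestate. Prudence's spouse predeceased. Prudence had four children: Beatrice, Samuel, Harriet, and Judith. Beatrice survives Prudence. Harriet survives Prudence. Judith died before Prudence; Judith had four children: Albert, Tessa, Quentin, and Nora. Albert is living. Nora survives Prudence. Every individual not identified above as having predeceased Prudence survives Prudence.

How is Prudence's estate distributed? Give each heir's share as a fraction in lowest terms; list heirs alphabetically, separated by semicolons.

There is no surviving spouse, so the entire estate passes to Prudence's descendants per stirpes.
The estate is divided into 4 equal shares of 1/4 among Beatrice, Samuel, Harriet, Judith.
Beatrice is living and takes 1/4.
Samuel is living and takes 1/4.
Harriet is living and takes 1/4.
Judith predeceased; the 1/4 allotted to Judith's branch passes to Judith's issue by representation.
The 1/4 is divided into 4 equal shares of 1/16 among Albert, Tessa, Quentin, Nora.
Albert is living and takes 1/16.
Tessa is living and takes 1/16.
Quentin is living and takes 1/16.
Nora is living and takes 1/16.

Albert 1/16; Beatrice 1/4; Harriet 1/4; Nora 1/16; Quentin 1/16; Samuel 1/4; Tessa 1/16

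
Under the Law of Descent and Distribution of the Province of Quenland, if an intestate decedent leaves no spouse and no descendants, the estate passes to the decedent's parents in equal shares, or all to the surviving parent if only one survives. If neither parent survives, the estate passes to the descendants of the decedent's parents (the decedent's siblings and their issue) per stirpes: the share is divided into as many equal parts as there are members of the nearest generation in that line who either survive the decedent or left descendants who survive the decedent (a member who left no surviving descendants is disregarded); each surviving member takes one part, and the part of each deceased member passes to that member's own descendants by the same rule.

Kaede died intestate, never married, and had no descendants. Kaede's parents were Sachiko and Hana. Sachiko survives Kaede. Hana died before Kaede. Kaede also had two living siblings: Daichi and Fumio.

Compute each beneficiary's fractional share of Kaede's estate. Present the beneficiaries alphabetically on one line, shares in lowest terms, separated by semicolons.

Sachiko 1

Only one parent, Sachiko, survives, so Sachiko takes the entire estate. The siblings take nothing because a surviving parent has priority.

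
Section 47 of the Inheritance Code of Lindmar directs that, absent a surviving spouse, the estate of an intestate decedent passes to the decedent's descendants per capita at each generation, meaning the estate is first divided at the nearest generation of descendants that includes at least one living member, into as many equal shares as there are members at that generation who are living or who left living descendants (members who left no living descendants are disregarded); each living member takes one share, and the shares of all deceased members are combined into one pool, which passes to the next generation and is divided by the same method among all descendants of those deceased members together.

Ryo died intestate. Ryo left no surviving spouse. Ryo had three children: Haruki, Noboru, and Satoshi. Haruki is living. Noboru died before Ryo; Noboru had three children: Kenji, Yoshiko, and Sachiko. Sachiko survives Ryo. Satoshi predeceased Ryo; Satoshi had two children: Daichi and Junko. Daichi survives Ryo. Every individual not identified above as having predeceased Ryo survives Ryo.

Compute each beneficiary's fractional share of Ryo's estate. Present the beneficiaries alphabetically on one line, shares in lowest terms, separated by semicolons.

Daichi 2/15; Haruki 1/3; Junko 2/15; Kenji 2/15; Sachiko 2/15; Yoshiko 2/15

There is no surviving spouse, so the entire estate passes to Ryo's descendants per capita at each generation.
At generation 1 (Haruki, Noboru, Satoshi) there are 3 shares of (1)/3 = 1/3 each.
Living: Haruki — each takes 1/3.
Deceased: Noboru and Satoshi. Their combined 2/3 is pooled and carried to generation 2.
At generation 2 (Kenji, Yoshiko, Sachiko, Daichi, Junko) there are 5 shares of (2/3)/5 = 2/15 each.
Living: Kenji, Yoshiko, Sachiko, Daichi, and Junko — each takes 2/15.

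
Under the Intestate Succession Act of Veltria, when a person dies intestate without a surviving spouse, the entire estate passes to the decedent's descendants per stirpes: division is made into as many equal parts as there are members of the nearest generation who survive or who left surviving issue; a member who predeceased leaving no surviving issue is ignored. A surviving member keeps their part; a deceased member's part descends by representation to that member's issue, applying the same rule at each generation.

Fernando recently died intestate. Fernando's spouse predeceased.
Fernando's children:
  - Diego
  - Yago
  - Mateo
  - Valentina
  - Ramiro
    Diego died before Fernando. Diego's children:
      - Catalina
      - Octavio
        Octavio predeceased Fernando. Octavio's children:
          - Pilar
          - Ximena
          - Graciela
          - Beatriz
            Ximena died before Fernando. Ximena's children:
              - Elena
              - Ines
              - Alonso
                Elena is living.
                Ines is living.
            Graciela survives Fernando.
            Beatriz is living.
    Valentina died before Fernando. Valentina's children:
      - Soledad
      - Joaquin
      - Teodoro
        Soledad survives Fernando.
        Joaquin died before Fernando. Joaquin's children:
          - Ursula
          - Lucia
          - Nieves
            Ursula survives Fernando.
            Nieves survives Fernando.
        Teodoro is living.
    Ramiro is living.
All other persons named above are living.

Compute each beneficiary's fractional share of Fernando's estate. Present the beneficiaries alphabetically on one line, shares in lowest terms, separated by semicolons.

There is no surviving spouse, so the entire estate passes to Fernando's descendants per stirpes.
The estate is divided into 5 equal shares of 1/5 among Diego, Yago, Mateo, Valentina, Ramiro.
Diego predeceased; the 1/5 allotted to Diego's branch passes to Diego's issue by representation.
The 1/5 is divided into 2 equal shares of 1/10 among Catalina, Octavio.
Catalina is living and takes 1/10.
Octavio predeceased; the 1/10 allotted to Octavio's branch passes to Octavio's issue by representation.
The 1/10 is divided into 4 equal shares of 1/40 among Pilar, Ximena, Graciela, Beatriz.
Pilar is living and takes 1/40.
Ximena predeceased; the 1/40 allotted to Ximena's branch passes to Ximena's issue by representation.
The 1/40 is divided into 3 equal shares of 1/120 among Elena, Ines, Alonso.
Elena is living and takes 1/120.
Ines is living and takes 1/120.
Alonso is living and takes 1/120.
Graciela is living and takes 1/40.
Beatriz is living and takes 1/40.
Yago is living and takes 1/5.
Mateo is living and takes 1/5.
Valentina predeceased; the 1/5 allotted to Valentina's branch passes to Valentina's issue by representation.
The 1/5 is divided into 3 equal shares of 1/15 among Soledad, Joaquin, Teodoro.
Soledad is living and takes 1/15.
Joaquin predeceased; the 1/15 allotted to Joaquin's branch passes to Joaquin's issue by representation.
The 1/15 is divided into 3 equal shares of 1/45 among Ursula, Lucia, Nieves.
Ursula is living and takes 1/45.
Lucia is living and takes 1/45.
Nieves is living and takes 1/45.
Teodoro is living and takes 1/15.
Ramiro is living and takes 1/5.

Alonso 1/120; Beatriz 1/40; Catalina 1/10; Elena 1/120; Graciela 1/40; Ines 1/120; Lucia 1/45; Mateo 1/5; Nieves 1/45; Pilar 1/40; Ramiro 1/5; Soledad 1/15; Teodoro 1/15; Ursula 1/45; Yago 1/5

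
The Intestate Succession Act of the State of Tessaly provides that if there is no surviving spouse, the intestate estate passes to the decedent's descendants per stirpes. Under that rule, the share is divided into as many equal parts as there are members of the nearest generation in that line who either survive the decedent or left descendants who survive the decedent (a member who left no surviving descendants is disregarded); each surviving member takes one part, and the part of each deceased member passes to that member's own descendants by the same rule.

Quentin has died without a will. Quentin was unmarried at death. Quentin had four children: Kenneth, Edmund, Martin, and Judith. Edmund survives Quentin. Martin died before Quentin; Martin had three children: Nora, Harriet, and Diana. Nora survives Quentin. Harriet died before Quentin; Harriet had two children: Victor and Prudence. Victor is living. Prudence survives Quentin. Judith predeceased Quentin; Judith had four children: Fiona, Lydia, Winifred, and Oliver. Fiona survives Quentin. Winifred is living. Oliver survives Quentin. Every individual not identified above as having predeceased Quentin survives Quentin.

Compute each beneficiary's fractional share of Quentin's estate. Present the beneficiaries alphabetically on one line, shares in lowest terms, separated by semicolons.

There is no surviving spouse, so the entire estate passes to Quentin's descendants per stirpes.
The estate is divided into 4 equal shares of 1/4 among Kenneth, Edmund, Martin, Judith.
Kenneth is living and takes 1/4.
Edmund is living and takes 1/4.
Martin predeceased; the 1/4 allotted to Martin's branch passes to Martin's issue by representation.
The 1/4 is divided into 3 equal shares of 1/12 among Nora, Harriet, Diana.
Nora is living and takes 1/12.
Harriet predeceased; the 1/12 allotted to Harriet's branch passes to Harriet's issue by representation.
The 1/12 is divided into 2 equal shares of 1/24 among Victor, Prudence.
Victor is living and takes 1/24.
Prudence is living and takes 1/24.
Diana is living and takes 1/12.
Judith predeceased; the 1/4 allotted to Judith's branch passes to Judith's issue by representation.
The 1/4 is divided into 4 equal shares of 1/16 among Fiona, Lydia, Winifred, Oliver.
Fiona is living and takes 1/16.
Lydia is living and takes 1/16.
Winifred is living and takes 1/16.
Oliver is living and takes 1/16.

Diana 1/12; Edmund 1/4; Fiona 1/16; Kenneth 1/4; Lydia 1/16; Nora 1/12; Oliver 1/16; Prudence 1/24; Victor 1/24; Winifred 1/16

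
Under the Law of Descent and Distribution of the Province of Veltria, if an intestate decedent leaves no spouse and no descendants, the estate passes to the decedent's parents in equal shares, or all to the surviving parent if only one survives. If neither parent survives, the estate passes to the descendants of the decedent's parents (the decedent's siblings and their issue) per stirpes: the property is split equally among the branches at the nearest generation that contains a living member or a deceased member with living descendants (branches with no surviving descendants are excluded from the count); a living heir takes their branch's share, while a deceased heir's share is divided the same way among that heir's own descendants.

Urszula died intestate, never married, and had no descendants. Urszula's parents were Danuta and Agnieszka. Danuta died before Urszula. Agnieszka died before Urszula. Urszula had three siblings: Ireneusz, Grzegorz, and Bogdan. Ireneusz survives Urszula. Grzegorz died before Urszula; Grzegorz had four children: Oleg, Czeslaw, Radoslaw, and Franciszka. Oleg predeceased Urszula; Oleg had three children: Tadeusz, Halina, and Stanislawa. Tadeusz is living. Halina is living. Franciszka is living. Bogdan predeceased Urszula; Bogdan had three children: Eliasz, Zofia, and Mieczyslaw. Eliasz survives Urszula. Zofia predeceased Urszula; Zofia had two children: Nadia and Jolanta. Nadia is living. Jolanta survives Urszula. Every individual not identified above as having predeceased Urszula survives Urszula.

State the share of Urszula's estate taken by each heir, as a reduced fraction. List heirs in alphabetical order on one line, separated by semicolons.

Neither parent survives and there are no descendants, so the estate passes to Urszula's siblings and their issue per stirpes.
The estate is divided into 3 equal shares of 1/3 among Ireneusz, Grzegorz, Bogdan.
Ireneusz is living and takes 1/3.
Grzegorz predeceased; the 1/3 allotted to Grzegorz's branch passes to Grzegorz's issue by representation.
The 1/3 is divided into 4 equal shares of 1/12 among Oleg, Czeslaw, Radoslaw, Franciszka.
Oleg predeceased; the 1/12 allotted to Oleg's branch passes to Oleg's issue by representation.
The 1/12 is divided into 3 equal shares of 1/36 among Tadeusz, Halina, Stanislawa.
Tadeusz is living and takes 1/36.
Halina is living and takes 1/36.
Stanislawa is living and takes 1/36.
Czeslaw is living and takes 1/12.
Radoslaw is living and takes 1/12.
Franciszka is living and takes 1/12.
Bogdan predeceased; the 1/3 allotted to Bogdan's branch passes to Bogdan's issue by representation.
The 1/3 is divided into 3 equal shares of 1/9 among Eliasz, Zofia, Mieczyslaw.
Eliasz is living and takes 1/9.
Zofia predeceased; the 1/9 allotted to Zofia's branch passes to Zofia's issue by representation.
The 1/9 is divided into 2 equal shares of 1/18 among Nadia, Jolanta.
Nadia is living and takes 1/18.
Jolanta is living and takes 1/18.
Mieczyslaw is living and takes 1/9.

Czeslaw 1/12; Eliasz 1/9; Franciszka 1/12; Halina 1/36; Ireneusz 1/3; Jolanta 1/18; Mieczyslaw 1/9; Nadia 1/18; Radoslaw 1/12; Stanislawa 1/36; Tadeusz 1/36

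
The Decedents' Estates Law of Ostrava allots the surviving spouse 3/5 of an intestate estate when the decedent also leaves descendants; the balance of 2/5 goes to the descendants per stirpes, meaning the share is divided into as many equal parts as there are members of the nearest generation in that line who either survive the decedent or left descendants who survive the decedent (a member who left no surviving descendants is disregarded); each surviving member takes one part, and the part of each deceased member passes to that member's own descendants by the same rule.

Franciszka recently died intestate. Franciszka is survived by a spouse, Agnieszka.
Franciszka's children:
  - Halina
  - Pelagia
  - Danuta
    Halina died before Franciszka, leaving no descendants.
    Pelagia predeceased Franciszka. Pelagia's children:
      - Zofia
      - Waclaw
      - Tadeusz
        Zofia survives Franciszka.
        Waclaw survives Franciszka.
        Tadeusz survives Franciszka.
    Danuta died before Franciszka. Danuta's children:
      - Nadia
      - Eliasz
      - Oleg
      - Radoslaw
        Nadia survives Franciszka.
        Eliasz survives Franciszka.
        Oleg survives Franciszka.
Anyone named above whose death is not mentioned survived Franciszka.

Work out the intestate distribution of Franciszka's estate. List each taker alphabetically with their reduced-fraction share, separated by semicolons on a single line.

Agnieszka, as surviving spouse, takes 3/5.
The remaining 2/5 passes to Franciszka's descendants per stirpes.
Halina left no surviving issue, so that branch lapses and is disregarded.
The 2/5 is divided into 2 equal shares of 1/5 among Pelagia, Danuta.
Pelagia predeceased; the 1/5 allotted to Pelagia's branch passes to Pelagia's issue by representation.
The 1/5 is divided into 3 equal shares of 1/15 among Zofia, Waclaw, Tadeusz.
Zofia is living and takes 1/15.
Waclaw is living and takes 1/15.
Tadeusz is living and takes 1/15.
Danuta predeceased; the 1/5 allotted to Danuta's branch passes to Danuta's issue by representation.
The 1/5 is divided into 4 equal shares of 1/20 among Nadia, Eliasz, Oleg, Radoslaw.
Nadia is living and takes 1/20.
Eliasz is living and takes 1/20.
Oleg is living and takes 1/20.
Radoslaw is living and takes 1/20.

Agnieszka 3/5; Eliasz 1/20; Nadia 1/20; Oleg 1/20; Radoslaw 1/20; Tadeusz 1/15; Waclaw 1/15; Zofia 1/15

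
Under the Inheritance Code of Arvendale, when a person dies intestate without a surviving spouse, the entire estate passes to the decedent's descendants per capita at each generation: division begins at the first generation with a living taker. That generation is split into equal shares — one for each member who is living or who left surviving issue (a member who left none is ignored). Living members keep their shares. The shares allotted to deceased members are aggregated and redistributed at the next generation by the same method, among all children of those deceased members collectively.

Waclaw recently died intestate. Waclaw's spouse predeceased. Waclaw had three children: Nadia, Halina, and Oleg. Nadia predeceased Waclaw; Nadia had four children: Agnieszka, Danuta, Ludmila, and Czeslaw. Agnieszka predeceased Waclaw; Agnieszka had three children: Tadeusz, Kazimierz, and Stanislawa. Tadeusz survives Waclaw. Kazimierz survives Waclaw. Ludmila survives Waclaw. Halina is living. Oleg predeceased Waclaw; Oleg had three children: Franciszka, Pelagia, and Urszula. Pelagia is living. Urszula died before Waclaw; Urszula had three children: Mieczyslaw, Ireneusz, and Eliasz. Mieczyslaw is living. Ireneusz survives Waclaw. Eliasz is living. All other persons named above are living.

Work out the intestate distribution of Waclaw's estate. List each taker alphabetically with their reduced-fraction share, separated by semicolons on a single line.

Czeslaw 2/21; Danuta 2/21; Eliasz 2/63; Franciszka 2/21; Halina 1/3; Ireneusz 2/63; Kazimierz 2/63; Ludmila 2/21; Mieczyslaw 2/63; Pelagia 2/21; Stanislawa 2/63; Tadeusz 2/63

There is no surviving spouse, so the entire estate passes to Waclaw's descendants per capita at each generation.
At generation 1 (Nadia, Halina, Oleg) there are 3 shares of (1)/3 = 1/3 each.
Living: Halina — each takes 1/3.
Deceased: Nadia and Oleg. Their combined 2/3 is pooled and carried to generation 2.
At generation 2 (Agnieszka, Danuta, Ludmila, Czeslaw, Franciszka, Pelagia, Urszula) there are 7 shares of (2/3)/7 = 2/21 each.
Living: Danuta, Ludmila, Czeslaw, Franciszka, and Pelagia — each takes 2/21.
Deceased: Agnieszka and Urszula. Their combined 4/21 is pooled and carried to generation 3.
At generation 3 (Tadeusz, Kazimierz, Stanislawa, Mieczyslaw, Ireneusz, Eliasz) there are 6 shares of (4/21)/6 = 2/63 each.
Living: Tadeusz, Kazimierz, Stanislawa, Mieczyslaw, Ireneusz, and Eliasz — each takes 2/63.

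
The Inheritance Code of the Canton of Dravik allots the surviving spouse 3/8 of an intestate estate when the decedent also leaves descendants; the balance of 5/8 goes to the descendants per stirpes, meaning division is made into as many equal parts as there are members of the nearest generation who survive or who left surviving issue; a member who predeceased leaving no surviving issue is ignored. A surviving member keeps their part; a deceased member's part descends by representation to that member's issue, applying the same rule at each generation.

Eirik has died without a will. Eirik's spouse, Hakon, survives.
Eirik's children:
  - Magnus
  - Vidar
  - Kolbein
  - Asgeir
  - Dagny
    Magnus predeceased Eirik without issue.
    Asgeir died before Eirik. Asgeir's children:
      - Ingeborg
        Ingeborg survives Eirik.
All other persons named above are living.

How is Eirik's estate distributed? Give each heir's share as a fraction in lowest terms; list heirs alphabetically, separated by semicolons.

Hakon, as surviving spouse, takes 3/8.
The remaining 5/8 passes to Eirik's descendants per stirpes.
Magnus left no surviving issue, so that branch lapses and is disregarded.
The 5/8 is divided into 4 equal shares of 5/32 among Vidar, Kolbein, Asgeir, Dagny.
Vidar is living and takes 5/32.
Kolbein is living and takes 5/32.
Asgeir predeceased; the 5/32 allotted to Asgeir's branch passes to Asgeir's issue by representation.
Ingeborg is the sole taker at this level and receives the full 5/32.
Dagny is living and takes 5/32.

Dagny 5/32; Hakon 3/8; Ingeborg 5/32; Kolbein 5/32; Vidar 5/32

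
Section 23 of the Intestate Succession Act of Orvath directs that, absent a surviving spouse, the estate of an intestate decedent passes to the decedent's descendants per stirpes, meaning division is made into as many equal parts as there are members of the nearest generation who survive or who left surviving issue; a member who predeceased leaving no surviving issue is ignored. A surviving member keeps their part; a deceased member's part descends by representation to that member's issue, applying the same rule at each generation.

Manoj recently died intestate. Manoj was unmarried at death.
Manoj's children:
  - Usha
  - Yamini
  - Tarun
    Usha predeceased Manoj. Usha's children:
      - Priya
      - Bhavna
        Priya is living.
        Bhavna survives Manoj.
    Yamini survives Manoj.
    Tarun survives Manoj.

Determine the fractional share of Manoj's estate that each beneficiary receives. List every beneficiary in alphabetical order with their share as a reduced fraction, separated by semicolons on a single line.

There is no surviving spouse, so the entire estate passes to Manoj's descendants per stirpes.
The estate is divided into 3 equal shares of 1/3 among Usha, Yamini, Tarun.
Usha predeceased; the 1/3 allotted to Usha's branch passes to Usha's issue by representation.
The 1/3 is divided into 2 equal shares of 1/6 among Priya, Bhavna.
Priya is living and takes 1/6.
Bhavna is living and takes 1/6.
Yamini is living and takes 1/3.
Tarun is living and takes 1/3.

Bhavna 1/6; Priya 1/6; Tarun 1/3; Yamini 1/3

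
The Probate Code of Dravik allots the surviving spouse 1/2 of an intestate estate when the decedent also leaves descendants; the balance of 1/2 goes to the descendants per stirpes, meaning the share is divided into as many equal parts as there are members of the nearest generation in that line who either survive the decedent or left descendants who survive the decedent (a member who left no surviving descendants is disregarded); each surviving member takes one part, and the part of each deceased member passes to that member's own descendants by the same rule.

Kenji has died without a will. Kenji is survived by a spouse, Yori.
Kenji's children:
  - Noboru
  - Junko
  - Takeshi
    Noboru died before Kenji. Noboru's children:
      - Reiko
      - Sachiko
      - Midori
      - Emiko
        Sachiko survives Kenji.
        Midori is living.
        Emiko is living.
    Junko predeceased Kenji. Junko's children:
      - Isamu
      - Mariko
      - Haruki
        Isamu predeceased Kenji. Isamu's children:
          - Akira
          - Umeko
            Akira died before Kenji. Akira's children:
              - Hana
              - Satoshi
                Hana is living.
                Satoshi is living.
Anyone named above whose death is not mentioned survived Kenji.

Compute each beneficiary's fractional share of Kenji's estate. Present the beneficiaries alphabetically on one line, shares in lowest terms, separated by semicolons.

Yori, as surviving spouse, takes 1/2.
The remaining 1/2 passes to Kenji's descendants per stirpes.
The 1/2 is divided into 3 equal shares of 1/6 among Noboru, Junko, Takeshi.
Noboru predeceased; the 1/6 allotted to Noboru's branch passes to Noboru's issue by representation.
The 1/6 is divided into 4 equal shares of 1/24 among Reiko, Sachiko, Midori, Emiko.
Reiko is living and takes 1/24.
Sachiko is living and takes 1/24.
Midori is living and takes 1/24.
Emiko is living and takes 1/24.
Junko predeceased; the 1/6 allotted to Junko's branch passes to Junko's issue by representation.
The 1/6 is divided into 3 equal shares of 1/18 among Isamu, Mariko, Haruki.
Isamu predeceased; the 1/18 allotted to Isamu's branch passes to Isamu's issue by representation.
The 1/18 is divided into 2 equal shares of 1/36 among Akira, Umeko.
Akira predeceased; the 1/36 allotted to Akira's branch passes to Akira's issue by representation.
The 1/36 is divided into 2 equal shares of 1/72 among Hana, Satoshi.
Hana is living and takes 1/72.
Satoshi is living and takes 1/72.
Umeko is living and takes 1/36.
Mariko is living and takes 1/18.
Haruki is living and takes 1/18.
Takeshi is living and takes 1/6.

Emiko 1/24; Hana 1/72; Haruki 1/18; Mariko 1/18; Midori 1/24; Reiko 1/24; Sachiko 1/24; Satoshi 1/72; Takeshi 1/6; Umeko 1/36; Yori 1/2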